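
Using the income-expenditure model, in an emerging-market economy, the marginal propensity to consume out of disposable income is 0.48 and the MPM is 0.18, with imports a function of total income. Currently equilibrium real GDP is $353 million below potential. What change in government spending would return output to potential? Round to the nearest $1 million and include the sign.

+$247 million

Spending multiplier = 1/(1 − c + m) = 1/(1 − 0.48 + 0.18) = 1/0.7 ≈ 1.429.
Need ΔY = +$353 million, so ΔG = ΔY/k = (+$353 million) × 0.7 ≈ +$247 million.
The government should increase government spending by $247 million.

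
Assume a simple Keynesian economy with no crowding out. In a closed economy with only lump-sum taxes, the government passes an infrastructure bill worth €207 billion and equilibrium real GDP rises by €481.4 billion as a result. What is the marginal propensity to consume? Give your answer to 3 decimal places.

0.570

Implied spending multiplier k = ΔY/ΔG = 481.4/207 ≈ 2.3256.
Since k = 1/(1 − MPC), MPC = 1 − 1/k = 1 − ΔG/ΔY = 1 − 207/481.4 ≈ 0.570.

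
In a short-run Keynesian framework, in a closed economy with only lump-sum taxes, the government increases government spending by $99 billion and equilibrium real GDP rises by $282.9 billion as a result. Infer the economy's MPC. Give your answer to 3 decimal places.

0.650

Implied spending multiplier k = ΔY/ΔG = 282.9/99 ≈ 2.8576.
Since k = 1/(1 − MPC), MPC = 1 − 1/k = 1 − ΔG/ΔY = 1 − 99/282.9 ≈ 0.650.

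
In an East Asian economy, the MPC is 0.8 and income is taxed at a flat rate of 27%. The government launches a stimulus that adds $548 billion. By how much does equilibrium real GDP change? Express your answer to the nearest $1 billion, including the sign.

+$1,317 billion

Government-spending multiplier = 1/(1 − c(1−t)) = 1/(1 − 0.8×0.73) = 1/0.416 ≈ 2.404.
ΔY = k × ΔG = (+$548 billion) / 0.416 ≈ +$1,317 billion.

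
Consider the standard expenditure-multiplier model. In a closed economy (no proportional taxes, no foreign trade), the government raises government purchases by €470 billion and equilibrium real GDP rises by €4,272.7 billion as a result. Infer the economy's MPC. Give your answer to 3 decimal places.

Implied spending multiplier k = ΔY/ΔG = 4,272.7/470 ≈ 9.0909.
Since k = 1/(1 − MPC), MPC = 1 − 1/k = 1 − ΔG/ΔY = 1 − 470/4,272.7 ≈ 0.890.

0.890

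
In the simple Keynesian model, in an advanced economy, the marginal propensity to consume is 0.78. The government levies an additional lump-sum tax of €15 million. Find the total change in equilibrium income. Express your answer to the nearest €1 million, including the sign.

−€53 million

A lump-sum tax change of +€15 million shifts disposable income by −€15 million; first-round consumption changes by −c × ΔT = −0.78 × (+€15 million) = −€11.7 million.
Expenditure multiplier = 1/(1 − MPC) = 1/(1 − 0.78) = 1/0.22 ≈ 4.545.
The tax multiplier is −c × k ≈ −3.545, so ΔY = k × (−c·ΔT) = (−€11.7 million) / 0.22 ≈ −€53 million.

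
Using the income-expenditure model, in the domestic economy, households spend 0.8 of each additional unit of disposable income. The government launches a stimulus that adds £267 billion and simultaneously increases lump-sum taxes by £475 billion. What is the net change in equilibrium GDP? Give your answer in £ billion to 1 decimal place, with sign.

Expenditure multiplier = 1/(1 − MPC) = 1/(1 − 0.8) = 1/0.2 = 5.
ΔG contributes k·ΔG = (+£267 billion) / 0.2 = +£1,335 billion.
ΔT of +£475 billion changes first-round spending by −c·ΔT = −£380 billion, contributing k·(−c·ΔT) = (−£380 billion) / 0.2 = −£1,900 billion.
Net ΔY = k(ΔG − c·ΔT) = (−£113 billion) / 0.2 = −£565 billion.

−£565.0 billion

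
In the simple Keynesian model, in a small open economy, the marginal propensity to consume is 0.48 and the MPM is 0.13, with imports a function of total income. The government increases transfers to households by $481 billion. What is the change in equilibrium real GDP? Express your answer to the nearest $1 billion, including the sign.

The transfer change shifts disposable income by +$481 billion, so first-round consumption changes by c·ΔTR = 0.48 × (+$481 billion) = +$230.88 billion.
Expenditure multiplier = 1/(1 − c + m) = 1/(1 − 0.48 + 0.13) = 1/0.65 ≈ 1.538.
The transfer multiplier is c × k ≈ 0.738, so ΔY = k × (c·ΔTR) = (+$230.88 billion) / 0.65 ≈ +$355 billion.

+$355 billion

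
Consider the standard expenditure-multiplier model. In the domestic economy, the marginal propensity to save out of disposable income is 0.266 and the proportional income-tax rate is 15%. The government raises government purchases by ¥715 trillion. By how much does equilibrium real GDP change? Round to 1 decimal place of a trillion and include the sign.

+¥1,901.1 trillion

MPC = 1 − MPS = 1 − 0.266 = 0.734.
Spending multiplier = 1/(1 − c(1−t)) = 1/(1 − 0.734×0.85) = 1/0.3761 ≈ 2.659.
ΔY = k × ΔG = (+¥715 trillion) / 0.3761 ≈ +¥1,901.1 trillion.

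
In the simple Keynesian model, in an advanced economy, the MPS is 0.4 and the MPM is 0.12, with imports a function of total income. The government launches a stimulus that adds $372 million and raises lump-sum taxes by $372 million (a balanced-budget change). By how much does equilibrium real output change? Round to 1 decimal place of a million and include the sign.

+$286.2 million

MPC = 1 − MPS = 1 − 0.4 = 0.6.
Expenditure multiplier = 1/(1 − c + m) = 1/(1 − 0.6 + 0.12) = 1/0.52 ≈ 1.923.
ΔG contributes k·ΔG = (+$372 million) / 0.52 ≈ +$715.4 million.
ΔT of +$372 million changes first-round spending by −c·ΔT = −$223.2 million, contributing k·(−c·ΔT) = (−$223.2 million) / 0.52 ≈ −$429.2 million.
Net ΔY = k(ΔG − c·ΔT) = (+$148.8 million) / 0.52 ≈ +$286.2 million.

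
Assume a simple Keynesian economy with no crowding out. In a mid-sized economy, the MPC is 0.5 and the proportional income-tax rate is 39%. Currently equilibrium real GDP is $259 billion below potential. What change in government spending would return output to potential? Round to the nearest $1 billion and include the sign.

+$180 billion

Spending multiplier = 1/(1 − c(1−t)) = 1/(1 − 0.5×0.61) = 1/0.695 ≈ 1.439.
Need ΔY = +$259 billion, so ΔG = ΔY/k = (+$259 billion) × 0.695 ≈ +$180 billion.
The government should increase government spending by $180 billion.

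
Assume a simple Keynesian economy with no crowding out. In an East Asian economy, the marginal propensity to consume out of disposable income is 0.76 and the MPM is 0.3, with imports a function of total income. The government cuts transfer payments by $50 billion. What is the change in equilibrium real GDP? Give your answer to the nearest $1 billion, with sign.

The transfer change shifts disposable income by −$50 billion, so first-round consumption changes by c·ΔTR = 0.76 × (−$50 billion) = −$38 billion.
Expenditure multiplier = 1/(1 − c + m) = 1/(1 − 0.76 + 0.3) = 1/0.54 ≈ 1.852.
The transfer multiplier is c × k ≈ 1.407, so ΔY = k × (c·ΔTR) = (−$38 billion) / 0.54 ≈ −$70 billion.

−$70 billion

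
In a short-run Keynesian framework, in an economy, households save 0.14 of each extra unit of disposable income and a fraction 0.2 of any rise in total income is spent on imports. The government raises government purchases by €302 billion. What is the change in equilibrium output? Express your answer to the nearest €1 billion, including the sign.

+€888 billion

MPC = 1 − MPS = 1 − 0.14 = 0.86.
Expenditure multiplier = 1/(1 − c + m) = 1/(1 − 0.86 + 0.2) = 1/0.34 ≈ 2.941.
ΔY = k × ΔG = (+€302 billion) / 0.34 ≈ +€888 billion.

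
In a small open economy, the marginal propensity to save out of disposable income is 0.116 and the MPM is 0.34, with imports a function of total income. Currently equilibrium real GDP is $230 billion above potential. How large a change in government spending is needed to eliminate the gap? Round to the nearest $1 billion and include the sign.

MPC = 1 − MPS = 1 − 0.116 = 0.884.
Spending multiplier = 1/(1 − c + m) = 1/(1 − 0.884 + 0.34) = 1/0.456 ≈ 2.193.
Need ΔY = −$230 billion, so ΔG = ΔY/k = (−$230 billion) × 0.456 ≈ −$105 billion.
The government should cut government spending by $105 billion.

−$105 billion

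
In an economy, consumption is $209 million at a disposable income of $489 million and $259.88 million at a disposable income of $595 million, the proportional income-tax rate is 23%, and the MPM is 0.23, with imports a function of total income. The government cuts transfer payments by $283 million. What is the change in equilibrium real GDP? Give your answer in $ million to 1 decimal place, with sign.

MPC = ΔC/ΔYd = (259.88 − 209)/(595 − 489) = 50.88/106 = 0.48.
The transfer change shifts disposable income by −$283 million, so first-round consumption changes by c·ΔTR = 0.48 × (−$283 million) = −$135.84 million.
Expenditure multiplier = 1/(1 − c(1−t) + m) = 1/(1 − 0.48×0.77 + 0.23) = 1/0.8604 ≈ 1.162.
The transfer multiplier is c × k ≈ 0.558, so ΔY = k × (c·ΔTR) = (−$135.84 million) / 0.8604 ≈ −$157.9 million.

−$157.9 million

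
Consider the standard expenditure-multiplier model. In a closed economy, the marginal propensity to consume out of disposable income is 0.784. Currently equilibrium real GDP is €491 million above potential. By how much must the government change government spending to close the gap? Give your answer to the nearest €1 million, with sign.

−€106 million

Spending multiplier = 1/(1 − MPC) = 1/(1 − 0.784) = 1/0.216 ≈ 4.63.
Need ΔY = −€491 million, so ΔG = ΔY/k = (−€491 million) × 0.216 ≈ −€106 million.
The government should cut government spending by €106 million.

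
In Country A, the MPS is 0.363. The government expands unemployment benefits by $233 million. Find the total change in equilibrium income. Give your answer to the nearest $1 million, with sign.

MPC = 1 − MPS = 1 − 0.363 = 0.637.
The transfer change shifts disposable income by +$233 million, so first-round consumption changes by c·ΔTR = 0.637 × (+$233 million) = +$148.421 million.
Expenditure multiplier = 1/(1 − MPC) = 1/(1 − 0.637) = 1/0.363 ≈ 2.755.
The transfer multiplier is c × k ≈ 1.755, so ΔY = k × (c·ΔTR) = (+$148.421 million) / 0.363 ≈ +$409 million.

+$409 million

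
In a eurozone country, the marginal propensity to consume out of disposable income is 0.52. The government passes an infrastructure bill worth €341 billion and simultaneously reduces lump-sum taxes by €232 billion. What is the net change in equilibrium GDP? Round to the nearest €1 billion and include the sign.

+€962 billion

Expenditure multiplier = 1/(1 − MPC) = 1/(1 − 0.52) = 1/0.48 ≈ 2.083.
ΔG contributes k·ΔG = (+€341 billion) / 0.48 ≈ +€710.4 billion.
ΔT of −€232 billion changes first-round spending by −c·ΔT = +€120.64 billion, contributing k·(−c·ΔT) = (+€120.64 billion) / 0.48 ≈ +€251.3 billion.
Net ΔY = k(ΔG − c·ΔT) = (+€461.64 billion) / 0.48 ≈ +€962 billion.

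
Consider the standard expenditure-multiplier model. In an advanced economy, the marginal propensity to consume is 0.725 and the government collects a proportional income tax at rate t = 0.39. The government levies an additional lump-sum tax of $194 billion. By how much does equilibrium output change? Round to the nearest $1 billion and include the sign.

−$252 billion

A lump-sum tax change of +$194 billion shifts disposable income by −$194 billion; first-round consumption changes by −c × ΔT = −0.725 × (+$194 billion) = −$140.65 billion.
Expenditure multiplier = 1/(1 − c(1−t)) = 1/(1 − 0.725×0.61) = 1/0.55775 ≈ 1.793.
The tax multiplier is −c × k ≈ −1.3, so ΔY = k × (−c·ΔT) = (−$140.65 billion) / 0.55775 ≈ −$252 billion.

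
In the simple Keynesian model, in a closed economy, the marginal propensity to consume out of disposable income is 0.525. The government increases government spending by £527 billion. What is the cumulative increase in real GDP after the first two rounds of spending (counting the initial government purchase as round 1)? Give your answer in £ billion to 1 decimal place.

£803.7 billion

Round 1 adds ΔG = £527 billion; each later round is MPC = 0.525 times the previous.
After 2 rounds: 527 + 276.675 = ΔG·(1 − c^2)/(1 − c) = 527 × (1 − 0.275625)/0.475 ≈ £803.7 billion.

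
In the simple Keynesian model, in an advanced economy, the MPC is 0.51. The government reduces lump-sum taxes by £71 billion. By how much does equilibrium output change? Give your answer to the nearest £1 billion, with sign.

+£74 billion

A lump-sum tax change of −£71 billion shifts disposable income by +£71 billion; first-round consumption changes by −c × ΔT = −0.51 × (−£71 billion) = +£36.21 billion.
Expenditure multiplier = 1/(1 − MPC) = 1/(1 − 0.51) = 1/0.49 ≈ 2.041.
The tax multiplier is −c × k ≈ −1.041, so ΔY = k × (−c·ΔT) = (+£36.21 billion) / 0.49 ≈ +£74 billion.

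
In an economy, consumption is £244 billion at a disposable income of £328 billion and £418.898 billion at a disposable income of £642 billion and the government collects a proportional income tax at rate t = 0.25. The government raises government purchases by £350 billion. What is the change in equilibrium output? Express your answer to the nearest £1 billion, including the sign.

MPC = ΔC/ΔYd = (418.898 − 244)/(642 − 328) = 174.898/314 = 0.557.
Government-spending multiplier = 1/(1 − c(1−t)) = 1/(1 − 0.557×0.75) = 1/0.58225 ≈ 1.717.
ΔY = k × ΔG = (+£350 billion) / 0.58225 ≈ +£601 billion.

+£601 billion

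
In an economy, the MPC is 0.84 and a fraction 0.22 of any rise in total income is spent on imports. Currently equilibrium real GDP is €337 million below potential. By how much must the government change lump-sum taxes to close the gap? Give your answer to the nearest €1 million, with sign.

Spending multiplier = 1/(1 − c + m) = 1/(1 − 0.84 + 0.22) = 1/0.38 ≈ 2.632.
Tax multiplier = −c·k = −0.84/0.38 ≈ −2.211. Need ΔY = +€337 million, so ΔT = ΔY/(−c·k) = −(+€337 million) × 0.38 / 0.84 ≈ −€152 million.
The government should cut lump-sum taxes by €152 million.

−€152 million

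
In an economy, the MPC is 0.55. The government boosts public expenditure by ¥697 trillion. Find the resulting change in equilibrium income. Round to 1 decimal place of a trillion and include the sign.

Spending multiplier = 1/(1 − MPC) = 1/(1 − 0.55) = 1/0.45 ≈ 2.222.
ΔY = k × ΔG = (+¥697 trillion) / 0.45 ≈ +¥1,548.9 trillion.

+¥1,548.9 trillion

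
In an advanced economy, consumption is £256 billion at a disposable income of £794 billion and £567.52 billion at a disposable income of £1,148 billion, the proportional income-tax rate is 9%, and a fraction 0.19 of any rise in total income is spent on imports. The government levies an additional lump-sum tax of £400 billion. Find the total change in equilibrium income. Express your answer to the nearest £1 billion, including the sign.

MPC = ΔC/ΔYd = (567.52 − 256)/(1,148 − 794) = 311.52/354 = 0.88.
A lump-sum tax change of +£400 billion shifts disposable income by −£400 billion; first-round consumption changes by −c × ΔT = −0.88 × (+£400 billion) = −£352 billion.
Expenditure multiplier = 1/(1 − c(1−t) + m) = 1/(1 − 0.88×0.91 + 0.19) = 1/0.3892 ≈ 2.569.
The tax multiplier is −c × k ≈ −2.261, so ΔY = k × (−c·ΔT) = (−£352 billion) / 0.3892 ≈ −£904 billion.

−£904 billion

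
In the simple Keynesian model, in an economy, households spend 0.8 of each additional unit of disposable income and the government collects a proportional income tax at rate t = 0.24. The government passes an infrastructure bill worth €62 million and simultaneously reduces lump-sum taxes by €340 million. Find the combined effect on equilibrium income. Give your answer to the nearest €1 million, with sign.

Expenditure multiplier = 1/(1 − c(1−t)) = 1/(1 − 0.8×0.76) = 1/0.392 ≈ 2.551.
ΔG contributes k·ΔG = (+€62 million) / 0.392 ≈ +€158.2 million.
ΔT of −€340 million changes first-round spending by −c·ΔT = +€272 million, contributing k·(−c·ΔT) = (+€272 million) / 0.392 ≈ +€693.9 million.
Net ΔY = k(ΔG − c·ΔT) = (+€334 million) / 0.392 ≈ +€852 million.

+€852 million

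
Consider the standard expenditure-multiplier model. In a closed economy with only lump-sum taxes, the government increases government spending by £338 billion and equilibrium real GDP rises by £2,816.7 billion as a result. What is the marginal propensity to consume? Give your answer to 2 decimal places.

Implied spending multiplier k = ΔY/ΔG = 2,816.7/338 ≈ 8.3334.
Since k = 1/(1 − MPC), MPC = 1 − 1/k = 1 − ΔG/ΔY = 1 − 338/2,816.7 ≈ 0.88.

0.88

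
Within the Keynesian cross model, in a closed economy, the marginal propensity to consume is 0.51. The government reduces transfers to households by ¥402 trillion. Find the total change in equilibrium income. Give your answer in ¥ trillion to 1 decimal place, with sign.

−¥418.4 trillion

The transfer change shifts disposable income by −¥402 trillion, so first-round consumption changes by c·ΔTR = 0.51 × (−¥402 trillion) = −¥205.02 trillion.
Expenditure multiplier = 1/(1 − MPC) = 1/(1 − 0.51) = 1/0.49 ≈ 2.041.
The transfer multiplier is c × k ≈ 1.041, so ΔY = k × (c·ΔTR) = (−¥205.02 trillion) / 0.49 ≈ −¥418.4 trillion.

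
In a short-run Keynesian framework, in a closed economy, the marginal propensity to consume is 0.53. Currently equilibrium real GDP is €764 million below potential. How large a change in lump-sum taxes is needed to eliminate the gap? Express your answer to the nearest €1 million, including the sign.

Spending multiplier = 1/(1 − MPC) = 1/(1 − 0.53) = 1/0.47 ≈ 2.128.
Tax multiplier = −c·k = −0.53/0.47 ≈ −1.128. Need ΔY = +€764 million, so ΔT = ΔY/(−c·k) = −(+€764 million) × 0.47 / 0.53 ≈ −€678 million.
The government should cut lump-sum taxes by €678 million.

−€678 million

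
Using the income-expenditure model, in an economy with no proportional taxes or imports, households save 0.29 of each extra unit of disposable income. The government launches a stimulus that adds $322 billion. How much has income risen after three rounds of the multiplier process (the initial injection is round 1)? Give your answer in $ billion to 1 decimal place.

MPC = 1 − MPS = 1 − 0.29 = 0.71.
Round 1 adds ΔG = $322 billion; each later round is MPC = 0.71 times the previous.
After 3 rounds: 322 + 228.62 + 162.3202 = ΔG·(1 − c^3)/(1 − c) = 322 × (1 − 0.357911)/0.29 ≈ $712.9 billion.

$712.9 billion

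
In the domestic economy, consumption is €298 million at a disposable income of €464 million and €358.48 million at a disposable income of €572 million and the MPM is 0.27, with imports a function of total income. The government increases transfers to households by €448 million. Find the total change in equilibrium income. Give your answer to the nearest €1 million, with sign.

MPC = ΔC/ΔYd = (358.48 − 298)/(572 − 464) = 60.48/108 = 0.56.
The transfer change shifts disposable income by +€448 million, so first-round consumption changes by c·ΔTR = 0.56 × (+€448 million) = +€250.88 million.
Expenditure multiplier = 1/(1 − c + m) = 1/(1 − 0.56 + 0.27) = 1/0.71 ≈ 1.408.
The transfer multiplier is c × k ≈ 0.789, so ΔY = k × (c·ΔTR) = (+€250.88 million) / 0.71 ≈ +€353 million.

+€353 million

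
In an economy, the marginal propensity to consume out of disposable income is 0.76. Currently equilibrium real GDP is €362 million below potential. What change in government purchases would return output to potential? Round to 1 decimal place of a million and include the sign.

Spending multiplier = 1/(1 − MPC) = 1/(1 − 0.76) = 1/0.24 ≈ 4.167.
Need ΔY = +€362 million, so ΔG = ΔY/k = (+€362 million) × 0.24 ≈ +€86.9 million.
The government should increase government purchases by €86.9 million.

+€86.9 million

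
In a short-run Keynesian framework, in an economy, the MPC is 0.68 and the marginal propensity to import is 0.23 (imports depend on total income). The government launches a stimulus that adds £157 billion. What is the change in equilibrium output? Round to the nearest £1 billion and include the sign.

+£285 billion

Spending multiplier = 1/(1 − c + m) = 1/(1 − 0.68 + 0.23) = 1/0.55 ≈ 1.818.
ΔY = k × ΔG = (+£157 billion) / 0.55 ≈ +£285 billion.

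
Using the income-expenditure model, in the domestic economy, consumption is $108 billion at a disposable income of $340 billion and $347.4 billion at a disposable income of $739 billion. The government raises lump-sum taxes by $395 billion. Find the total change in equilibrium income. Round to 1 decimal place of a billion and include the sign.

−$592.5 billion

MPC = ΔC/ΔYd = (347.4 − 108)/(739 − 340) = 239.4/399 = 0.6.
A lump-sum tax change of +$395 billion shifts disposable income by −$395 billion; first-round consumption changes by −c × ΔT = −0.6 × (+$395 billion) = −$237 billion.
Expenditure multiplier = 1/(1 − MPC) = 1/(1 − 0.6) = 1/0.4 = 2.5.
The tax multiplier is −c × k = −1.5, so ΔY = k × (−c·ΔT) = (−$237 billion) / 0.4 = −$592.5 billion.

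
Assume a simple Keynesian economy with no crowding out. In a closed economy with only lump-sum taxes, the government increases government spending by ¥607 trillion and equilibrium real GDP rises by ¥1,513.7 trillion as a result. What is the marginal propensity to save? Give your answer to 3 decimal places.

Implied spending multiplier k = ΔY/ΔG = 1,513.7/607 ≈ 2.4937.
Since k = 1/(1 − MPC), MPC = 1 − 1/k = 1 − ΔG/ΔY = 1 − 607/1,513.7 ≈ 0.599.
MPS = 1 − MPC = 0.401.

0.401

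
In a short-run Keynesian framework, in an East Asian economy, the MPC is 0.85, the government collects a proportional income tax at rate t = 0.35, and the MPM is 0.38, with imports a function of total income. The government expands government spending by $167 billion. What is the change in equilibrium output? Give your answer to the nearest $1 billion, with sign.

+$202 billion

Spending multiplier = 1/(1 − c(1−t) + m) = 1/(1 − 0.85×0.65 + 0.38) = 1/0.8275 ≈ 1.208.
ΔY = k × ΔG = (+$167 billion) / 0.8275 ≈ +$202 billion.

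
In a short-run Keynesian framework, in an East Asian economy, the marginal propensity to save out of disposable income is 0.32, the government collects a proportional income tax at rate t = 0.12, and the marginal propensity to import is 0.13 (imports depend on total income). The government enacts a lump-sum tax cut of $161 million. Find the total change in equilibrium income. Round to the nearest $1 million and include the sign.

+$206 million

MPC = 1 − MPS = 1 − 0.32 = 0.68.
A lump-sum tax change of −$161 million shifts disposable income by +$161 million; first-round consumption changes by −c × ΔT = −0.68 × (−$161 million) = +$109.48 million.
Expenditure multiplier = 1/(1 − c(1−t) + m) = 1/(1 − 0.68×0.88 + 0.13) = 1/0.5316 ≈ 1.881.
The tax multiplier is −c × k ≈ −1.279, so ΔY = k × (−c·ΔT) = (+$109.48 million) / 0.5316 ≈ +$206 million.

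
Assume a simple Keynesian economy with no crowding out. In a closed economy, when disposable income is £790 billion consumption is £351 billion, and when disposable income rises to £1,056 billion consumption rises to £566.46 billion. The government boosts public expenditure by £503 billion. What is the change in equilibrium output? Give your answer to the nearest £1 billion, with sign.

MPC = ΔC/ΔYd = (566.46 − 351)/(1,056 − 790) = 215.46/266 = 0.81.
Government-spending multiplier = 1/(1 − MPC) = 1/(1 − 0.81) = 1/0.19 ≈ 5.263.
ΔY = k × ΔG = (+£503 billion) / 0.19 ≈ +£2,647 billion.

+£2,647 billion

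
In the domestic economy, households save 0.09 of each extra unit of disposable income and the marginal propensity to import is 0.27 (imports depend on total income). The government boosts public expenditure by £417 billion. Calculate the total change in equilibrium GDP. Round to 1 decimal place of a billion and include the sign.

+£1,158.3 billion

MPC = 1 − MPS = 1 − 0.09 = 0.91.
Spending multiplier = 1/(1 − c + m) = 1/(1 − 0.91 + 0.27) = 1/0.36 ≈ 2.778.
ΔY = k × ΔG = (+£417 billion) / 0.36 ≈ +£1,158.3 billion.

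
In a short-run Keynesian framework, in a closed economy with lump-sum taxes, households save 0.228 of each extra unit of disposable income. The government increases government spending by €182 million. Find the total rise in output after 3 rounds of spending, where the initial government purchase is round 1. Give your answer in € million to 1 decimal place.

€431.0 million

MPC = 1 − MPS = 1 − 0.228 = 0.772.
Round 1 adds ΔG = €182 million; each later round is MPC = 0.772 times the previous.
After 3 rounds: 182 + 140.504 + 108.469088 = ΔG·(1 − c^3)/(1 − c) = 182 × (1 − 0.460099648)/0.228 ≈ €431 million.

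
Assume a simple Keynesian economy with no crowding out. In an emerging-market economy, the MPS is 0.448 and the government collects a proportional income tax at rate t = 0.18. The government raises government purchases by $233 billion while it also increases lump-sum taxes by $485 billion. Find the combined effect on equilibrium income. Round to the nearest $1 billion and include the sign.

MPC = 1 − MPS = 1 − 0.448 = 0.552.
Expenditure multiplier = 1/(1 − c(1−t)) = 1/(1 − 0.552×0.82) = 1/0.54736 ≈ 1.827.
ΔG contributes k·ΔG = (+$233 billion) / 0.54736 ≈ +$425.7 billion.
ΔT of +$485 billion changes first-round spending by −c·ΔT = −$267.72 billion, contributing k·(−c·ΔT) = (−$267.72 billion) / 0.54736 ≈ −$489.1 billion.
Net ΔY = k(ΔG − c·ΔT) = (−$34.72 billion) / 0.54736 ≈ −$63 billion.

−$63 billion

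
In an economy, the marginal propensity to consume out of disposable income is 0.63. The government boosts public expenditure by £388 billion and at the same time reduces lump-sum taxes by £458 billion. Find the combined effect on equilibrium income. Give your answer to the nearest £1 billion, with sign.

+£1,828 billion

Expenditure multiplier = 1/(1 − MPC) = 1/(1 − 0.63) = 1/0.37 ≈ 2.703.
ΔG contributes k·ΔG = (+£388 billion) / 0.37 ≈ +£1,048.6 billion.
ΔT of −£458 billion changes first-round spending by −c·ΔT = +£288.54 billion, contributing k·(−c·ΔT) = (+£288.54 billion) / 0.37 ≈ +£779.8 billion.
Net ΔY = k(ΔG − c·ΔT) = (+£676.54 billion) / 0.37 ≈ +£1,828 billion.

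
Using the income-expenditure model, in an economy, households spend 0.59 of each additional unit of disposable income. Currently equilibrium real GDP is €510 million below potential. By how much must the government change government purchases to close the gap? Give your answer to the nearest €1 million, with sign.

+€209 million

Spending multiplier = 1/(1 − MPC) = 1/(1 − 0.59) = 1/0.41 ≈ 2.439.
Need ΔY = +€510 million, so ΔG = ΔY/k = (+€510 million) × 0.41 ≈ +€209 million.
The government should increase government purchases by €209 million.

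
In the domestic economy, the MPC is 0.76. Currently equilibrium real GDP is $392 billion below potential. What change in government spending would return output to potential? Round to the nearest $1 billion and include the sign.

Spending multiplier = 1/(1 − MPC) = 1/(1 − 0.76) = 1/0.24 ≈ 4.167.
Need ΔY = +$392 billion, so ΔG = ΔY/k = (+$392 billion) × 0.24 ≈ +$94 billion.
The government should increase government spending by $94 billion.

+$94 billion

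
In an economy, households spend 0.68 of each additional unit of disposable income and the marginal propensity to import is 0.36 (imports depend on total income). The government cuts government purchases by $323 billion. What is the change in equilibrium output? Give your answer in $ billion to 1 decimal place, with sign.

Government-spending multiplier = 1/(1 − c + m) = 1/(1 − 0.68 + 0.36) = 1/0.68 ≈ 1.471.
ΔY = k × ΔG = (−$323 billion) / 0.68 = −$475 billion.

−$475.0 billion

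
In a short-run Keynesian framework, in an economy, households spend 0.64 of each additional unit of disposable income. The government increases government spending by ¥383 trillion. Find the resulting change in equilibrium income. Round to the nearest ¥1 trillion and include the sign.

+¥1,064 trillion

Spending multiplier = 1/(1 − MPC) = 1/(1 − 0.64) = 1/0.36 ≈ 2.778.
ΔY = k × ΔG = (+¥383 trillion) / 0.36 ≈ +¥1,064 trillion.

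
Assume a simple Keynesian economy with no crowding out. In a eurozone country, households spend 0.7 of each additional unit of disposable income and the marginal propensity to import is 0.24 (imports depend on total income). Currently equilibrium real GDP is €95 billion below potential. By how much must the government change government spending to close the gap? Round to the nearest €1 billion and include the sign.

+€51 billion

Spending multiplier = 1/(1 − c + m) = 1/(1 − 0.7 + 0.24) = 1/0.54 ≈ 1.852.
Need ΔY = +€95 billion, so ΔG = ΔY/k = (+€95 billion) × 0.54 ≈ +€51 billion.
The government should increase government spending by €51 billion.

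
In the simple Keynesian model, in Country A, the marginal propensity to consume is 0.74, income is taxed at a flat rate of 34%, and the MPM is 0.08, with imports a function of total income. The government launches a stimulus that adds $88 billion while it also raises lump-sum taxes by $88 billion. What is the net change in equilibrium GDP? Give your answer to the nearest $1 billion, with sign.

Expenditure multiplier = 1/(1 − c(1−t) + m) = 1/(1 − 0.74×0.66 + 0.08) = 1/0.5916 ≈ 1.69.
ΔG contributes k·ΔG = (+$88 billion) / 0.5916 ≈ +$148.7 billion.
ΔT of +$88 billion changes first-round spending by −c·ΔT = −$65.12 billion, contributing k·(−c·ΔT) = (−$65.12 billion) / 0.5916 ≈ −$110.1 billion.
Net ΔY = k(ΔG − c·ΔT) = (+$22.88 billion) / 0.5916 ≈ +$39 billion.

+$39 billion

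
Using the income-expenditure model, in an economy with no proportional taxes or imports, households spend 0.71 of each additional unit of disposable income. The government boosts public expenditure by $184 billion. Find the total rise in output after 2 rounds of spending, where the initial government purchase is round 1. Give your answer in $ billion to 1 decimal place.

Round 1 adds ΔG = $184 billion; each later round is MPC = 0.71 times the previous.
After 2 rounds: 184 + 130.64 = ΔG·(1 − c^2)/(1 − c) = 184 × (1 − 0.5041)/0.29 ≈ $314.6 billion.

$314.6 billion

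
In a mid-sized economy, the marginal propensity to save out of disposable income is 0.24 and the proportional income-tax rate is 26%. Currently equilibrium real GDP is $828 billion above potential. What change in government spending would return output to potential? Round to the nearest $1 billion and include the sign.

MPC = 1 − MPS = 1 − 0.24 = 0.76.
Spending multiplier = 1/(1 − c(1−t)) = 1/(1 − 0.76×0.74) = 1/0.4376 ≈ 2.285.
Need ΔY = −$828 billion, so ΔG = ΔY/k = (−$828 billion) × 0.4376 ≈ −$362 billion.
The government should cut government spending by $362 billion.

−$362 billion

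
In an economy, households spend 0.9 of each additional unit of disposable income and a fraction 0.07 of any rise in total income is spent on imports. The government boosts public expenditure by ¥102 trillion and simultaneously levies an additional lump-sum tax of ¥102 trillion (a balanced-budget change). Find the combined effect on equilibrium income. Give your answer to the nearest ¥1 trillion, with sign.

Expenditure multiplier = 1/(1 − c + m) = 1/(1 − 0.9 + 0.07) = 1/0.17 ≈ 5.882.
ΔG contributes k·ΔG = (+¥102 trillion) / 0.17 = +¥600 trillion.
ΔT of +¥102 trillion changes first-round spending by −c·ΔT = −¥91.8 trillion, contributing k·(−c·ΔT) = (−¥91.8 trillion) / 0.17 = −¥540 trillion.
Net ΔY = k(ΔG − c·ΔT) = (+¥10.2 trillion) / 0.17 = +¥60 trillion.

+¥60 trillion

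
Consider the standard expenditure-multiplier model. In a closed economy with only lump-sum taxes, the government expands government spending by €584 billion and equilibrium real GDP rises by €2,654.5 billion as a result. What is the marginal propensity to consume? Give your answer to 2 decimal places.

Implied spending multiplier k = ΔY/ΔG = 2,654.5/584 ≈ 4.5454.
Since k = 1/(1 − MPC), MPC = 1 − 1/k = 1 − ΔG/ΔY = 1 − 584/2,654.5 ≈ 0.78.

0.78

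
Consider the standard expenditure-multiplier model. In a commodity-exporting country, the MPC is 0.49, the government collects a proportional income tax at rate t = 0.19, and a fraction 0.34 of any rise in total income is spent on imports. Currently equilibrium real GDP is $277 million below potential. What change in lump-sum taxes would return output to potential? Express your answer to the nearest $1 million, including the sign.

Spending multiplier = 1/(1 − c(1−t) + m) = 1/(1 − 0.49×0.81 + 0.34) = 1/0.9431 ≈ 1.06.
Tax multiplier = −c·k = −0.49/0.9431 ≈ −0.52. Need ΔY = +$277 million, so ΔT = ΔY/(−c·k) = −(+$277 million) × 0.9431 / 0.49 ≈ −$533 million.
The government should cut lump-sum taxes by $533 million.

−$533 million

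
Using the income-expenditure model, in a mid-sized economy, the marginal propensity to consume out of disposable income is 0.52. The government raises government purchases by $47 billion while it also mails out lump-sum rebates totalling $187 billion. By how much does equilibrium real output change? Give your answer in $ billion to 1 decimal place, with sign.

+$300.5 billion

Expenditure multiplier = 1/(1 − MPC) = 1/(1 − 0.52) = 1/0.48 ≈ 2.083.
ΔG contributes k·ΔG = (+$47 billion) / 0.48 ≈ +$97.9 billion.
ΔT of −$187 billion changes first-round spending by −c·ΔT = +$97.24 billion, contributing k·(−c·ΔT) = (+$97.24 billion) / 0.48 ≈ +$202.6 billion.
Net ΔY = k(ΔG − c·ΔT) = (+$144.24 billion) / 0.48 = +$300.5 billion.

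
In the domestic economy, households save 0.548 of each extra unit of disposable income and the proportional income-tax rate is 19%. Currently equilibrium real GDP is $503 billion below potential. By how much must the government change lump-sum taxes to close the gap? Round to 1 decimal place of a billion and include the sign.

−$705.4 billion

MPC = 1 − MPS = 1 − 0.548 = 0.452.
Spending multiplier = 1/(1 − c(1−t)) = 1/(1 − 0.452×0.81) = 1/0.63388 ≈ 1.578.
Tax multiplier = −c·k = −0.452/0.63388 ≈ −0.713. Need ΔY = +$503 billion, so ΔT = ΔY/(−c·k) = −(+$503 billion) × 0.63388 / 0.452 ≈ −$705.4 billion.
The government should cut lump-sum taxes by $705.4 billion.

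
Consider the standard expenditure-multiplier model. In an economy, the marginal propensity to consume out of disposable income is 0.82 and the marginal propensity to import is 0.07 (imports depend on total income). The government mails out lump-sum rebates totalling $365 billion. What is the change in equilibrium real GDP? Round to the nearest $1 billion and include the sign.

A lump-sum tax change of −$365 billion shifts disposable income by +$365 billion; first-round consumption changes by −c × ΔT = −0.82 × (−$365 billion) = +$299.3 billion.
Expenditure multiplier = 1/(1 − c + m) = 1/(1 − 0.82 + 0.07) = 1/0.25 = 4.
The tax multiplier is −c × k = −3.28, so ΔY = k × (−c·ΔT) = (+$299.3 billion) / 0.25 ≈ +$1,197 billion.

+$1,197 billion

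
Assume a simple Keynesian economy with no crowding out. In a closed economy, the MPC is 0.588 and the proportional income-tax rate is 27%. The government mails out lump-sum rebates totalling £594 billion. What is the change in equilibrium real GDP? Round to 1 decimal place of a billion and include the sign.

A lump-sum tax change of −£594 billion shifts disposable income by +£594 billion; first-round consumption changes by −c × ΔT = −0.588 × (−£594 billion) = +£349.272 billion.
Expenditure multiplier = 1/(1 − c(1−t)) = 1/(1 − 0.588×0.73) = 1/0.57076 ≈ 1.752.
The tax multiplier is −c × k ≈ −1.03, so ΔY = k × (−c·ΔT) = (+£349.272 billion) / 0.57076 ≈ +£611.9 billion.

+£611.9 billion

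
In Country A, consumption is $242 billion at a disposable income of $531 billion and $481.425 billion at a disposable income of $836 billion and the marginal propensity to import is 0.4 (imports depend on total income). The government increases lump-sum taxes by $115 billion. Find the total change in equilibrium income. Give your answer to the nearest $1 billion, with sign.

−$147 billion

MPC = ΔC/ΔYd = (481.425 − 242)/(836 − 531) = 239.425/305 = 0.785.
A lump-sum tax change of +$115 billion shifts disposable income by −$115 billion; first-round consumption changes by −c × ΔT = −0.785 × (+$115 billion) = −$90.275 billion.
Expenditure multiplier = 1/(1 − c + m) = 1/(1 − 0.785 + 0.4) = 1/0.615 ≈ 1.626.
The tax multiplier is −c × k ≈ −1.276, so ΔY = k × (−c·ΔT) = (−$90.275 billion) / 0.615 ≈ −$147 billion.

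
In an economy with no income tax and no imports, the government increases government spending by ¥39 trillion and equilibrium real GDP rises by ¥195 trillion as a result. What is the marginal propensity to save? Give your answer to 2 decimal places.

Implied spending multiplier k = ΔY/ΔG = 195/39 = 5.
Since k = 1/(1 − MPC), MPC = 1 − 1/k = 1 − ΔG/ΔY = 1 − 39/195 = 0.80.
MPS = 1 − MPC = 0.20.

0.20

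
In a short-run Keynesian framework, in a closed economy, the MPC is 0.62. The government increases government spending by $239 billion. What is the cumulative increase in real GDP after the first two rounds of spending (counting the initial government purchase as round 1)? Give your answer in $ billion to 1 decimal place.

$387.2 billion

Round 1 adds ΔG = $239 billion; each later round is MPC = 0.62 times the previous.
After 2 rounds: 239 + 148.18 = ΔG·(1 − c^2)/(1 − c) = 239 × (1 − 0.3844)/0.38 ≈ $387.2 billion.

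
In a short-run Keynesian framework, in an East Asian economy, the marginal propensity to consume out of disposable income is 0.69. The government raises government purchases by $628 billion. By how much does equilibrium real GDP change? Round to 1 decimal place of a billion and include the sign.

+$2,025.8 billion

Expenditure multiplier = 1/(1 − MPC) = 1/(1 − 0.69) = 1/0.31 ≈ 3.226.
ΔY = k × ΔG = (+$628 billion) / 0.31 ≈ +$2,025.8 billion.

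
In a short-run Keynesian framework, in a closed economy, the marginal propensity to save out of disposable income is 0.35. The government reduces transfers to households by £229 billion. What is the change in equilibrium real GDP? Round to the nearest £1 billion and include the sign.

MPC = 1 − MPS = 1 − 0.35 = 0.65.
The transfer change shifts disposable income by −£229 billion, so first-round consumption changes by c·ΔTR = 0.65 × (−£229 billion) = −£148.85 billion.
Expenditure multiplier = 1/(1 − MPC) = 1/(1 − 0.65) = 1/0.35 ≈ 2.857.
The transfer multiplier is c × k ≈ 1.857, so ΔY = k × (c·ΔTR) = (−£148.85 billion) / 0.35 ≈ −£425 billion.

−£425 billion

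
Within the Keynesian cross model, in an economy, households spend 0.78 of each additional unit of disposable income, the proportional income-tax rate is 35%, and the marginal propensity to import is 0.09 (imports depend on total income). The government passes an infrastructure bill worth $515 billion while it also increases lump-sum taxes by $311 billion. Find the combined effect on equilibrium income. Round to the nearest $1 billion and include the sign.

Expenditure multiplier = 1/(1 − c(1−t) + m) = 1/(1 − 0.78×0.65 + 0.09) = 1/0.583 ≈ 1.715.
ΔG contributes k·ΔG = (+$515 billion) / 0.583 ≈ +$883.4 billion.
ΔT of +$311 billion changes first-round spending by −c·ΔT = −$242.58 billion, contributing k·(−c·ΔT) = (−$242.58 billion) / 0.583 ≈ −$416.1 billion.
Net ΔY = k(ΔG − c·ΔT) = (+$272.42 billion) / 0.583 ≈ +$467 billion.

+$467 billion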